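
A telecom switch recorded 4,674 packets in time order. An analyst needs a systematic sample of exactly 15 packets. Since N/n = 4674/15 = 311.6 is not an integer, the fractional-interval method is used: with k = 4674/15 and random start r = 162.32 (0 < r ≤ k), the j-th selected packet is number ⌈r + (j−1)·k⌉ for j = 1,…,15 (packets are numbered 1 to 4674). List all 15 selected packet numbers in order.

163, 474, 786, 1098, 1409, 1721, 2032, 2344, 2656, 2967, 3279, 3590, 3902, 4214, 4525

j=1: r + 0k = 162.32 → ⌈·⌉ = 163
j=2: r + 1k = 473.92 → ⌈·⌉ = 474
j=3: r + 2k = 785.52 → ⌈·⌉ = 786
j=4: r + 3k = 1097.12 → ⌈·⌉ = 1098
j=5: r + 4k = 1408.72 → ⌈·⌉ = 1409
j=6: r + 5k = 1720.32 → ⌈·⌉ = 1721
j=7: r + 6k = 2031.92 → ⌈·⌉ = 2032
j=8: r + 7k = 2343.52 → ⌈·⌉ = 2344
j=9: r + 8k = 2655.12 → ⌈·⌉ = 2656
j=10: r + 9k = 2966.72 → ⌈·⌉ = 2967
j=11: r + 10k = 3278.32 → ⌈·⌉ = 3279
j=12: r + 11k = 3589.92 → ⌈·⌉ = 3590
j=13: r + 12k = 3901.52 → ⌈·⌉ = 3902
j=14: r + 13k = 4213.12 → ⌈·⌉ = 4214
j=15: r + 14k = 4524.72 → ⌈·⌉ = 4525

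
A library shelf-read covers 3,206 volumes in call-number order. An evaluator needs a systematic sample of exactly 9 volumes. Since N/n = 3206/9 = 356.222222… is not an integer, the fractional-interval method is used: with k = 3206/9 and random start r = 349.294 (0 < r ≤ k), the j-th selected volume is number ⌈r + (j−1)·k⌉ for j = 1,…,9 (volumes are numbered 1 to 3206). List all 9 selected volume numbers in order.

j=1: r + 0k = 349.294 → ⌈·⌉ = 350
j=2: r + 1k = 705.516222… → ⌈·⌉ = 706
j=3: r + 2k = 1061.738444… → ⌈·⌉ = 1062
j=4: r + 3k = 1417.960666… → ⌈·⌉ = 1418
j=5: r + 4k = 1774.182888… → ⌈·⌉ = 1775
j=6: r + 5k = 2130.405111… → ⌈·⌉ = 2131
j=7: r + 6k = 2486.627333… → ⌈·⌉ = 2487
j=8: r + 7k = 2842.849555… → ⌈·⌉ = 2843
j=9: r + 8k = 3199.071777… → ⌈·⌉ = 3200

350, 706, 1062, 1418, 1775, 2131, 2487, 2843, 3200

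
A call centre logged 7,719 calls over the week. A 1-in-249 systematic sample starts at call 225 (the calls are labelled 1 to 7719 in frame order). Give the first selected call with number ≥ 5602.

5703

k = 249
Steps past start: ⌈(5602 − 225)/249⌉ = ⌈5377/249⌉ = 22
Selected call: 225 + 22×249 = 5703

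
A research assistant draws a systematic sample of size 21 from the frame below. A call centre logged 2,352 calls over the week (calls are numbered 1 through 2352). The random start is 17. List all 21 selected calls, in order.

k = N/n = 2352/21 = 112
call 1: 17
call 2: 17 + 112 = 129
call 3: 129 + 112 = 241
call 4: 241 + 112 = 353
call 5: 353 + 112 = 465
call 6: 465 + 112 = 577
call 7: 577 + 112 = 689
call 8: 689 + 112 = 801
call 9: 801 + 112 = 913
call 10: 913 + 112 = 1025
call 11: 1025 + 112 = 1137
call 12: 1137 + 112 = 1249
call 13: 1249 + 112 = 1361
call 14: 1361 + 112 = 1473
call 15: 1473 + 112 = 1585
call 16: 1585 + 112 = 1697
call 17: 1697 + 112 = 1809
call 18: 1809 + 112 = 1921
call 19: 1921 + 112 = 2033
call 20: 2033 + 112 = 2145
call 21: 2145 + 112 = 2257

17, 129, 241, 353, 465, 577, 689, 801, 913, 1025, 1137, 1249, 1361, 1473, 1585, 1697, 1809, 1921, 2033, 2145, 2257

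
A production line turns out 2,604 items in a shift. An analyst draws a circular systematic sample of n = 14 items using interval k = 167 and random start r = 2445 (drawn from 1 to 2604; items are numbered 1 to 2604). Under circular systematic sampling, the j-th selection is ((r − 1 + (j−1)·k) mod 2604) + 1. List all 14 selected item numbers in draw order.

2445, 8, 175, 342, 509, 676, 843, 1010, 1177, 1344, 1511, 1678, 1845, 2012

Selection 1: 2445
Selection 2: 2445 + 167 = 2612 → 2612 − 2604 = 8
Selection 3: 8 + 167 = 175
Selection 4: 175 + 167 = 342
Selection 5: 342 + 167 = 509
Selection 6: 509 + 167 = 676
Selection 7: 676 + 167 = 843
Selection 8: 843 + 167 = 1010
Selection 9: 1010 + 167 = 1177
Selection 10: 1177 + 167 = 1344
Selection 11: 1344 + 167 = 1511
Selection 12: 1511 + 167 = 1678
Selection 13: 1678 + 167 = 1845
Selection 14: 1845 + 167 = 2012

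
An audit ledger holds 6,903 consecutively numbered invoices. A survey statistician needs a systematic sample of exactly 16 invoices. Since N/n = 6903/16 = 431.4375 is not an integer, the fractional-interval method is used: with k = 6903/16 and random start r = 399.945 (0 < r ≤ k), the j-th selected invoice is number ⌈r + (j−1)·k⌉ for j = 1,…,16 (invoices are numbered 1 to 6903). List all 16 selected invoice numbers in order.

j=1: r + 0k = 399.945 → ⌈·⌉ = 400
j=2: r + 1k = 831.3825 → ⌈·⌉ = 832
j=3: r + 2k = 1262.82 → ⌈·⌉ = 1263
j=4: r + 3k = 1694.2575 → ⌈·⌉ = 1695
j=5: r + 4k = 2125.695 → ⌈·⌉ = 2126
j=6: r + 5k = 2557.1325 → ⌈·⌉ = 2558
j=7: r + 6k = 2988.57 → ⌈·⌉ = 2989
j=8: r + 7k = 3420.0075 → ⌈·⌉ = 3421
j=9: r + 8k = 3851.445 → ⌈·⌉ = 3852
j=10: r + 9k = 4282.8825 → ⌈·⌉ = 4283
j=11: r + 10k = 4714.32 → ⌈·⌉ = 4715
j=12: r + 11k = 5145.7575 → ⌈·⌉ = 5146
j=13: r + 12k = 5577.195 → ⌈·⌉ = 5578
j=14: r + 13k = 6008.6325 → ⌈·⌉ = 6009
j=15: r + 14k = 6440.07 → ⌈·⌉ = 6441
j=16: r + 15k = 6871.5075 → ⌈·⌉ = 6872

400, 832, 1263, 1695, 2126, 2558, 2989, 3421, 3852, 4283, 4715, 5146, 5578, 6009, 6441, 6872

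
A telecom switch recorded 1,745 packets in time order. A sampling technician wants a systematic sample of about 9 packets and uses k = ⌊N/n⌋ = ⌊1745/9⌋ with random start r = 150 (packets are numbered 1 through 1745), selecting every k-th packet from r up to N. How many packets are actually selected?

k = ⌊1745/9⌋ = 193
Achieved size = ⌊(1745 − 150)/193⌋ + 1 = ⌊1595/193⌋ + 1 = 8 + 1 = 9
(last selection: 150 + 8×193 = 1694 ≤ 1745; next would be 1887 > 1745)

9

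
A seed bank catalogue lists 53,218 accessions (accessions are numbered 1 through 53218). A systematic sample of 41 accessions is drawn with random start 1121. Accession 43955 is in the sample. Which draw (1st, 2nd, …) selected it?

k = 53218/41 = 1298
position = (43955 − 1121)/1298 + 1 = 42834/1298 + 1 = 33 + 1 = 34

34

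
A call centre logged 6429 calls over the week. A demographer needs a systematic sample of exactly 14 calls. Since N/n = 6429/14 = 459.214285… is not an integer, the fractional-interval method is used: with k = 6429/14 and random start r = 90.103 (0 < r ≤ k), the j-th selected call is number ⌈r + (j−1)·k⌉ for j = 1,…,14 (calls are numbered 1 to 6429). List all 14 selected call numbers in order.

j=1: r + 0k = 90.103 → ⌈·⌉ = 91
j=2: r + 1k = 549.317285… → ⌈·⌉ = 550
j=3: r + 2k = 1008.531571… → ⌈·⌉ = 1009
j=4: r + 3k = 1467.745857… → ⌈·⌉ = 1468
j=5: r + 4k = 1926.960142… → ⌈·⌉ = 1927
j=6: r + 5k = 2386.174428… → ⌈·⌉ = 2387
j=7: r + 6k = 2845.388714… → ⌈·⌉ = 2846
j=8: r + 7k = 3304.603 → ⌈·⌉ = 3305
j=9: r + 8k = 3763.817285… → ⌈·⌉ = 3764
j=10: r + 9k = 4223.031571… → ⌈·⌉ = 4224
j=11: r + 10k = 4682.245857… → ⌈·⌉ = 4683
j=12: r + 11k = 5141.460142… → ⌈·⌉ = 5142
j=13: r + 12k = 5600.674428… → ⌈·⌉ = 5601
j=14: r + 13k = 6059.888714… → ⌈·⌉ = 6060

91, 550, 1009, 1468, 1927, 2387, 2846, 3305, 3764, 4224, 4683, 5142, 5601, 6060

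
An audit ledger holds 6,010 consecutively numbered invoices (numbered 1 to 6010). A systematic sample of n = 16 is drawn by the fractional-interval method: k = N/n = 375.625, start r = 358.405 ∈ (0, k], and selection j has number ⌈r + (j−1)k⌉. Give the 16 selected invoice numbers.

359, 735, 1110, 1486, 1861, 2237, 2613, 2988, 3364, 3740, 4115, 4491, 4866, 5242, 5618, 5993

j=1: r + 0k = 358.405 → ⌈·⌉ = 359
j=2: r + 1k = 734.03 → ⌈·⌉ = 735
j=3: r + 2k = 1109.655 → ⌈·⌉ = 1110
j=4: r + 3k = 1485.28 → ⌈·⌉ = 1486
j=5: r + 4k = 1860.905 → ⌈·⌉ = 1861
j=6: r + 5k = 2236.53 → ⌈·⌉ = 2237
j=7: r + 6k = 2612.155 → ⌈·⌉ = 2613
j=8: r + 7k = 2987.78 → ⌈·⌉ = 2988
j=9: r + 8k = 3363.405 → ⌈·⌉ = 3364
j=10: r + 9k = 3739.03 → ⌈·⌉ = 3740
j=11: r + 10k = 4114.655 → ⌈·⌉ = 4115
j=12: r + 11k = 4490.28 → ⌈·⌉ = 4491
j=13: r + 12k = 4865.905 → ⌈·⌉ = 4866
j=14: r + 13k = 5241.53 → ⌈·⌉ = 5242
j=15: r + 14k = 5617.155 → ⌈·⌉ = 5618
j=16: r + 15k = 5992.78 → ⌈·⌉ = 5993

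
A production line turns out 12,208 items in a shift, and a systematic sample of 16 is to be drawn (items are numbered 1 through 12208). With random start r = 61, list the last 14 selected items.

1587, 2350, 3113, 3876, 4639, 5402, 6165, 6928, 7691, 8454, 9217, 9980, 10743, 11506

k = N/n = 12208/16 = 763
3rd selection = 61 + 2×763 = 1587
4th: 1587 + 763 = 2350
5th: 2350 + 763 = 3113
6th: 3113 + 763 = 3876
7th: 3876 + 763 = 4639
8th: 4639 + 763 = 5402
9th: 5402 + 763 = 6165
10th: 6165 + 763 = 6928
11th: 6928 + 763 = 7691
12th: 7691 + 763 = 8454
13th: 8454 + 763 = 9217
14th: 9217 + 763 = 9980
15th: 9980 + 763 = 10743
16th: 10743 + 763 = 11506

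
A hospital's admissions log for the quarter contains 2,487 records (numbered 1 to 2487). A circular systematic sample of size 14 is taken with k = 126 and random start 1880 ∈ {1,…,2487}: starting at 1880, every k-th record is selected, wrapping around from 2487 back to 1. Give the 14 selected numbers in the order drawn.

1880, 2006, 2132, 2258, 2384, 23, 149, 275, 401, 527, 653, 779, 905, 1031

Selection 1: 1880
Selection 2: 1880 + 126 = 2006
Selection 3: 2006 + 126 = 2132
Selection 4: 2132 + 126 = 2258
Selection 5: 2258 + 126 = 2384
Selection 6: 2384 + 126 = 2510 → 2510 − 2487 = 23
Selection 7: 23 + 126 = 149
Selection 8: 149 + 126 = 275
Selection 9: 275 + 126 = 401
Selection 10: 401 + 126 = 527
Selection 11: 527 + 126 = 653
Selection 12: 653 + 126 = 779
Selection 13: 779 + 126 = 905
Selection 14: 905 + 126 = 1031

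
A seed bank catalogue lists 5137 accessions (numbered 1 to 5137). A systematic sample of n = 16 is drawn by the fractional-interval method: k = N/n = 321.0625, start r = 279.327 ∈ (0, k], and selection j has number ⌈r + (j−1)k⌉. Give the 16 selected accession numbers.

j=1: r + 0k = 279.327 → ⌈·⌉ = 280
j=2: r + 1k = 600.3895 → ⌈·⌉ = 601
j=3: r + 2k = 921.452 → ⌈·⌉ = 922
j=4: r + 3k = 1242.5145 → ⌈·⌉ = 1243
j=5: r + 4k = 1563.577 → ⌈·⌉ = 1564
j=6: r + 5k = 1884.6395 → ⌈·⌉ = 1885
j=7: r + 6k = 2205.702 → ⌈·⌉ = 2206
j=8: r + 7k = 2526.7645 → ⌈·⌉ = 2527
j=9: r + 8k = 2847.827 → ⌈·⌉ = 2848
j=10: r + 9k = 3168.8895 → ⌈·⌉ = 3169
j=11: r + 10k = 3489.952 → ⌈·⌉ = 3490
j=12: r + 11k = 3811.0145 → ⌈·⌉ = 3812
j=13: r + 12k = 4132.077 → ⌈·⌉ = 4133
j=14: r + 13k = 4453.1395 → ⌈·⌉ = 4454
j=15: r + 14k = 4774.202 → ⌈·⌉ = 4775
j=16: r + 15k = 5095.2645 → ⌈·⌉ = 5096

280, 601, 922, 1243, 1564, 1885, 2206, 2527, 2848, 3169, 3490, 3812, 4133, 4454, 4775, 5096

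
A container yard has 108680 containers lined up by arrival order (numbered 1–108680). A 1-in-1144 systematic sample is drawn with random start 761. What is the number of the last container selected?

k = 1144
95th selection = r + (95−1)·k = 761 + 94×1144 = 761 + 107536 = 108297

108297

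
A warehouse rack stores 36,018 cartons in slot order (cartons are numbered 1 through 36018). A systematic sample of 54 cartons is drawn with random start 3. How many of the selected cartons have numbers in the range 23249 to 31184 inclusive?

12

k = 36018/54 = 667
First selection ≥ 23249: 3 + ⌈(23249−3)/667⌉·667 = 3 + 35×667 = 23348
Last selection ≤ 31184: 3 + ⌊(31184−3)/667⌋·667 = 3 + 46×667 = 30685
Count = 46 − 35 + 1 = 12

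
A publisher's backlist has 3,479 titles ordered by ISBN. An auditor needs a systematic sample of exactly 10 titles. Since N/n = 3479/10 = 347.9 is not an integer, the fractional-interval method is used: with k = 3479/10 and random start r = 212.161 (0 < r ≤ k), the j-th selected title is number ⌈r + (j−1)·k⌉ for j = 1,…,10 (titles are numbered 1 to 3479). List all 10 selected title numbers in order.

j=1: r + 0k = 212.161 → ⌈·⌉ = 213
j=2: r + 1k = 560.061 → ⌈·⌉ = 561
j=3: r + 2k = 907.961 → ⌈·⌉ = 908
j=4: r + 3k = 1255.861 → ⌈·⌉ = 1256
j=5: r + 4k = 1603.761 → ⌈·⌉ = 1604
j=6: r + 5k = 1951.661 → ⌈·⌉ = 1952
j=7: r + 6k = 2299.561 → ⌈·⌉ = 2300
j=8: r + 7k = 2647.461 → ⌈·⌉ = 2648
j=9: r + 8k = 2995.361 → ⌈·⌉ = 2996
j=10: r + 9k = 3343.261 → ⌈·⌉ = 3344

213, 561, 908, 1256, 1604, 1952, 2300, 2648, 2996, 3344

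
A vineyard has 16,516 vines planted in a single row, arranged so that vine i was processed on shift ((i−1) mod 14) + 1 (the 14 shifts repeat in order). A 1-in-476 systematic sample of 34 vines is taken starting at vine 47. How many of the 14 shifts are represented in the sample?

Consecutive selections differ by k = 476, so their shift numbers differ by 476 mod 14 = 0.
gcd(476, 14) = 14, so the sample visits 14/14 = 1 distinct residues mod 14.
Start 47 is shift 5; the shifts hit are 5.

1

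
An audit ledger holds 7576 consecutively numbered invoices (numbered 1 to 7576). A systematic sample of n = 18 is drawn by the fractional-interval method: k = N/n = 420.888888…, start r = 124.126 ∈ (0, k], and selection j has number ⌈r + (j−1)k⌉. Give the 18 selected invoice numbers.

j=1: r + 0k = 124.126 → ⌈·⌉ = 125
j=2: r + 1k = 545.014888… → ⌈·⌉ = 546
j=3: r + 2k = 965.903777… → ⌈·⌉ = 966
j=4: r + 3k = 1386.792666… → ⌈·⌉ = 1387
j=5: r + 4k = 1807.681555… → ⌈·⌉ = 1808
j=6: r + 5k = 2228.570444… → ⌈·⌉ = 2229
j=7: r + 6k = 2649.459333… → ⌈·⌉ = 2650
j=8: r + 7k = 3070.348222… → ⌈·⌉ = 3071
j=9: r + 8k = 3491.237111… → ⌈·⌉ = 3492
j=10: r + 9k = 3912.126 → ⌈·⌉ = 3913
j=11: r + 10k = 4333.014888… → ⌈·⌉ = 4334
j=12: r + 11k = 4753.903777… → ⌈·⌉ = 4754
j=13: r + 12k = 5174.792666… → ⌈·⌉ = 5175
j=14: r + 13k = 5595.681555… → ⌈·⌉ = 5596
j=15: r + 14k = 6016.570444… → ⌈·⌉ = 6017
j=16: r + 15k = 6437.459333… → ⌈·⌉ = 6438
j=17: r + 16k = 6858.348222… → ⌈·⌉ = 6859
j=18: r + 17k = 7279.237111… → ⌈·⌉ = 7280

125, 546, 966, 1387, 1808, 2229, 2650, 3071, 3492, 3913, 4334, 4754, 5175, 5596, 6017, 6438, 6859, 7280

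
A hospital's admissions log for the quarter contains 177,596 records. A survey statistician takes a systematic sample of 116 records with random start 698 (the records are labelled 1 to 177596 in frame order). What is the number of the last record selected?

176763

k = 177596/116 = 1531
116th selection = r + (116−1)·k = 698 + 115×1531 = 698 + 176065 = 176763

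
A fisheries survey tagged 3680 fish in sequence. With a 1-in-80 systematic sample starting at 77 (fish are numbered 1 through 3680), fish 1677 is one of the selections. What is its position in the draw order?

21

k = 80
position = (1677 − 77)/80 + 1 = 1600/80 + 1 = 20 + 1 = 21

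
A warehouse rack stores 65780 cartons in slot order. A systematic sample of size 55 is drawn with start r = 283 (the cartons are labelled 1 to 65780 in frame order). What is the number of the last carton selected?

64867

k = 65780/55 = 1196
55th selection = r + (55−1)·k = 283 + 54×1196 = 283 + 64584 = 64867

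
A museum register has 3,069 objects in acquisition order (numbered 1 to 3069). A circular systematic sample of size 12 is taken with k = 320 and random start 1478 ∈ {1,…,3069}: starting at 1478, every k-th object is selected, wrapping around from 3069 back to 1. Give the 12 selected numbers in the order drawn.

1478, 1798, 2118, 2438, 2758, 9, 329, 649, 969, 1289, 1609, 1929

Selection 1: 1478
Selection 2: 1478 + 320 = 1798
Selection 3: 1798 + 320 = 2118
Selection 4: 2118 + 320 = 2438
Selection 5: 2438 + 320 = 2758
Selection 6: 2758 + 320 = 3078 → 3078 − 3069 = 9
Selection 7: 9 + 320 = 329
Selection 8: 329 + 320 = 649
Selection 9: 649 + 320 = 969
Selection 10: 969 + 320 = 1289
Selection 11: 1289 + 320 = 1609
Selection 12: 1609 + 320 = 1929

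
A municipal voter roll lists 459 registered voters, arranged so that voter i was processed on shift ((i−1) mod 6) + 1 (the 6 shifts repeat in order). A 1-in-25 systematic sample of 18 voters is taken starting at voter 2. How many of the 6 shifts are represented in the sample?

Consecutive selections differ by k = 25, so their shift numbers differ by 25 mod 6 = 1.
gcd(25, 6) = 1, so the sample visits 6/1 = 6 distinct residues mod 6.
Start 2 is shift 2; the shifts hit are 1, 2, 3, 4, 5, 6.

6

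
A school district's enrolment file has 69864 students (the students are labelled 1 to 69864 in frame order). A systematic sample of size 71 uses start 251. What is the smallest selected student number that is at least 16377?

16979

k = 69864/71 = 984
Steps past start: ⌈(16377 − 251)/984⌉ = ⌈16126/984⌉ = 17
Selected student: 251 + 17×984 = 16979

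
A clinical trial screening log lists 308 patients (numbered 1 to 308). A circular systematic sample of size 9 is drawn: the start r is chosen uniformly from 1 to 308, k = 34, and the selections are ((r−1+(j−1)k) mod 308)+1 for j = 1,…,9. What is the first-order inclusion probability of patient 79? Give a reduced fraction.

9/308

For each position j, as r ranges over 1…308 the j-th selection hits every patient exactly once, so patient 79 is selected for exactly 9 of the 308 starts.
Inclusion probability = 9/308.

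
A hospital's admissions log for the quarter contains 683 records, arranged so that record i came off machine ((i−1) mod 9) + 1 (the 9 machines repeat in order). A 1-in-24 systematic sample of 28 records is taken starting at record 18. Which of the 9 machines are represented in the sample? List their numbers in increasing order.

3, 6, 9

Consecutive selections differ by k = 24, so their machine numbers differ by 24 mod 9 = 6.
gcd(24, 9) = 3, so the sample visits 9/3 = 3 distinct residues mod 9.
Start 18 is machine 9; the machines hit are 3, 6, 9.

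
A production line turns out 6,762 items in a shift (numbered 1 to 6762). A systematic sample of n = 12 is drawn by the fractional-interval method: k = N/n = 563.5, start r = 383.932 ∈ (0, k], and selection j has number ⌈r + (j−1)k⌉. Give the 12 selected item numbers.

j=1: r + 0k = 383.932 → ⌈·⌉ = 384
j=2: r + 1k = 947.432 → ⌈·⌉ = 948
j=3: r + 2k = 1510.932 → ⌈·⌉ = 1511
j=4: r + 3k = 2074.432 → ⌈·⌉ = 2075
j=5: r + 4k = 2637.932 → ⌈·⌉ = 2638
j=6: r + 5k = 3201.432 → ⌈·⌉ = 3202
j=7: r + 6k = 3764.932 → ⌈·⌉ = 3765
j=8: r + 7k = 4328.432 → ⌈·⌉ = 4329
j=9: r + 8k = 4891.932 → ⌈·⌉ = 4892
j=10: r + 9k = 5455.432 → ⌈·⌉ = 5456
j=11: r + 10k = 6018.932 → ⌈·⌉ = 6019
j=12: r + 11k = 6582.432 → ⌈·⌉ = 6583

384, 948, 1511, 2075, 2638, 3202, 3765, 4329, 4892, 5456, 6019, 6583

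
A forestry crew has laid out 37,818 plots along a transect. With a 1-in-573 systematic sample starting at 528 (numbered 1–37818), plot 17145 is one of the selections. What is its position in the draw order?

k = 573
position = (17145 − 528)/573 + 1 = 16617/573 + 1 = 29 + 1 = 30

30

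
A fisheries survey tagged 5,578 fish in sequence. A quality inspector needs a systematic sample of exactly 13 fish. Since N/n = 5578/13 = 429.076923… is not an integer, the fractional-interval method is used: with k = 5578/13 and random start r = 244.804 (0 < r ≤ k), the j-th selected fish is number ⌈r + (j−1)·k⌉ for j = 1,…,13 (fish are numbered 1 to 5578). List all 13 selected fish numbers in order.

j=1: r + 0k = 244.804 → ⌈·⌉ = 245
j=2: r + 1k = 673.880923… → ⌈·⌉ = 674
j=3: r + 2k = 1102.957846… → ⌈·⌉ = 1103
j=4: r + 3k = 1532.034769… → ⌈·⌉ = 1533
j=5: r + 4k = 1961.111692… → ⌈·⌉ = 1962
j=6: r + 5k = 2390.188615… → ⌈·⌉ = 2391
j=7: r + 6k = 2819.265538… → ⌈·⌉ = 2820
j=8: r + 7k = 3248.342461… → ⌈·⌉ = 3249
j=9: r + 8k = 3677.419384… → ⌈·⌉ = 3678
j=10: r + 9k = 4106.496307… → ⌈·⌉ = 4107
j=11: r + 10k = 4535.573230… → ⌈·⌉ = 4536
j=12: r + 11k = 4964.650153… → ⌈·⌉ = 4965
j=13: r + 12k = 5393.727076… → ⌈·⌉ = 5394

245, 674, 1103, 1533, 1962, 2391, 2820, 3249, 3678, 4107, 4536, 4965, 5394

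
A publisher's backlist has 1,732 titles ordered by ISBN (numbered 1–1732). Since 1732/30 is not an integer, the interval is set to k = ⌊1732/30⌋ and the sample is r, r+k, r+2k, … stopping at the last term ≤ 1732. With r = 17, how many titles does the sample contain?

31

k = ⌊1732/30⌋ = 57
Achieved size = ⌊(1732 − 17)/57⌋ + 1 = ⌊1715/57⌋ + 1 = 30 + 1 = 31
(last selection: 17 + 30×57 = 1727 ≤ 1732; next would be 1784 > 1732)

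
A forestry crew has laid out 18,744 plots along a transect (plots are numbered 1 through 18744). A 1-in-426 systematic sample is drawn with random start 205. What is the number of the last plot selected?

k = 426
44th selection = r + (44−1)·k = 205 + 43×426 = 205 + 18318 = 18523

18523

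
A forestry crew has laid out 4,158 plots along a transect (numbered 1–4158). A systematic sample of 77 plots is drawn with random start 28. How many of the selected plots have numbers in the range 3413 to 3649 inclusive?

5

k = 4158/77 = 54
First selection ≥ 3413: 28 + ⌈(3413−28)/54⌉·54 = 28 + 63×54 = 3430
Last selection ≤ 3649: 28 + ⌊(3649−28)/54⌋·54 = 28 + 67×54 = 3646
Count = 67 − 63 + 1 = 5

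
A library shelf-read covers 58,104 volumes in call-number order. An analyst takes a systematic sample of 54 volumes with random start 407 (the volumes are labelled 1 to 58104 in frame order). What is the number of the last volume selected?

57435

k = 58104/54 = 1076
54th selection = r + (54−1)·k = 407 + 53×1076 = 407 + 57028 = 57435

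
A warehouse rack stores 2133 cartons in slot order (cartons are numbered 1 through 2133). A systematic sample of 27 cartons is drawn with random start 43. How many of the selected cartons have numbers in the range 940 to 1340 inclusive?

5

k = 2133/27 = 79
First selection ≥ 940: 43 + ⌈(940−43)/79⌉·79 = 43 + 12×79 = 991
Last selection ≤ 1340: 43 + ⌊(1340−43)/79⌋·79 = 43 + 16×79 = 1307
Count = 16 − 12 + 1 = 5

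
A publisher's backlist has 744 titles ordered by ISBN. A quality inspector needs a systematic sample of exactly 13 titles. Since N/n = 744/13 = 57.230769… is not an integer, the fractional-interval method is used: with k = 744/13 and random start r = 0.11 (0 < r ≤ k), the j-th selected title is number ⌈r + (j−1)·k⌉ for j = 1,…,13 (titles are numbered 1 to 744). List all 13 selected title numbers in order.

1, 58, 115, 172, 230, 287, 344, 401, 458, 516, 573, 630, 687

j=1: r + 0k = 0.11 → ⌈·⌉ = 1
j=2: r + 1k = 57.340769… → ⌈·⌉ = 58
j=3: r + 2k = 114.571538… → ⌈·⌉ = 115
j=4: r + 3k = 171.802307… → ⌈·⌉ = 172
j=5: r + 4k = 229.033076… → ⌈·⌉ = 230
j=6: r + 5k = 286.263846… → ⌈·⌉ = 287
j=7: r + 6k = 343.494615… → ⌈·⌉ = 344
j=8: r + 7k = 400.725384… → ⌈·⌉ = 401
j=9: r + 8k = 457.956153… → ⌈·⌉ = 458
j=10: r + 9k = 515.186923… → ⌈·⌉ = 516
j=11: r + 10k = 572.417692… → ⌈·⌉ = 573
j=12: r + 11k = 629.648461… → ⌈·⌉ = 630
j=13: r + 12k = 686.879230… → ⌈·⌉ = 687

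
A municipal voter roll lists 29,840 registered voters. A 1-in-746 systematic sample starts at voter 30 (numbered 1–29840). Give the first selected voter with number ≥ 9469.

k = 746
Steps past start: ⌈(9469 − 30)/746⌉ = ⌈9439/746⌉ = 13
Selected voter: 30 + 13×746 = 9728

9728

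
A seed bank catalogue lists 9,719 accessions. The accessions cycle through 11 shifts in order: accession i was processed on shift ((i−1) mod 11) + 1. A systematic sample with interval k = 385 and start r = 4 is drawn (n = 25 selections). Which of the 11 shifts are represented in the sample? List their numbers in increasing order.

Consecutive selections differ by k = 385, so their shift numbers differ by 385 mod 11 = 0.
gcd(385, 11) = 11, so the sample visits 11/11 = 1 distinct residues mod 11.
Start 4 is shift 4; the shifts hit are 4.

4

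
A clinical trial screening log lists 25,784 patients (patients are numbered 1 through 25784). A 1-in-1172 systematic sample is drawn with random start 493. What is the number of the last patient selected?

k = 1172
22nd selection = r + (22−1)·k = 493 + 21×1172 = 493 + 24612 = 25105

25105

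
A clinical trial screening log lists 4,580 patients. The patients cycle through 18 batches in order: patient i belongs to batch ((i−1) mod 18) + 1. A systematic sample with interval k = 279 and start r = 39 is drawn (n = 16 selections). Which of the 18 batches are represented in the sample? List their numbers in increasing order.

Consecutive selections differ by k = 279, so their batch numbers differ by 279 mod 18 = 9.
gcd(279, 18) = 9, so the sample visits 18/9 = 2 distinct residues mod 18.
Start 39 is batch 3; the batches hit are 3, 12.

3, 12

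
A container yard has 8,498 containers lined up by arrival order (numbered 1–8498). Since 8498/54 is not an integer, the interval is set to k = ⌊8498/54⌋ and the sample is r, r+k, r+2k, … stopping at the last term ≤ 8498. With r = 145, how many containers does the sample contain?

54

k = ⌊8498/54⌋ = 157
Achieved size = ⌊(8498 − 145)/157⌋ + 1 = ⌊8353/157⌋ + 1 = 53 + 1 = 54
(last selection: 145 + 53×157 = 8466 ≤ 8498; next would be 8623 > 8498)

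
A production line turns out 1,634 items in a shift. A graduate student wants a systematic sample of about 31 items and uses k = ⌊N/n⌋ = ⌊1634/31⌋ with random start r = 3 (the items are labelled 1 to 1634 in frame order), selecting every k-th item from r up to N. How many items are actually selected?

32

k = ⌊1634/31⌋ = 52
Achieved size = ⌊(1634 − 3)/52⌋ + 1 = ⌊1631/52⌋ + 1 = 31 + 1 = 32
(last selection: 3 + 31×52 = 1615 ≤ 1634; next would be 1667 > 1634)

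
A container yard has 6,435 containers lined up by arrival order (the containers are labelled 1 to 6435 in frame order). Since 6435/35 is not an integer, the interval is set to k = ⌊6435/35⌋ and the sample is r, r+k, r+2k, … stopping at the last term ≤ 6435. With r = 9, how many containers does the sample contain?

36

k = ⌊6435/35⌋ = 183
Achieved size = ⌊(6435 − 9)/183⌋ + 1 = ⌊6426/183⌋ + 1 = 35 + 1 = 36
(last selection: 9 + 35×183 = 6414 ≤ 6435; next would be 6597 > 6435)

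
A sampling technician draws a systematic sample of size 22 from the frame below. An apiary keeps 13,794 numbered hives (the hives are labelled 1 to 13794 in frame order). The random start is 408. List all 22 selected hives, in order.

k = N/n = 13794/22 = 627
hive 1: 408
hive 2: 408 + 627 = 1035
hive 3: 1035 + 627 = 1662
hive 4: 1662 + 627 = 2289
hive 5: 2289 + 627 = 2916
hive 6: 2916 + 627 = 3543
hive 7: 3543 + 627 = 4170
hive 8: 4170 + 627 = 4797
hive 9: 4797 + 627 = 5424
hive 10: 5424 + 627 = 6051
hive 11: 6051 + 627 = 6678
hive 12: 6678 + 627 = 7305
hive 13: 7305 + 627 = 7932
hive 14: 7932 + 627 = 8559
hive 15: 8559 + 627 = 9186
hive 16: 9186 + 627 = 9813
hive 17: 9813 + 627 = 10440
hive 18: 10440 + 627 = 11067
hive 19: 11067 + 627 = 11694
hive 20: 11694 + 627 = 12321
hive 21: 12321 + 627 = 12948
hive 22: 12948 + 627 = 13575

408, 1035, 1662, 2289, 2916, 3543, 4170, 4797, 5424, 6051, 6678, 7305, 7932, 8559, 9186, 9813, 10440, 11067, 11694, 12321, 12948, 13575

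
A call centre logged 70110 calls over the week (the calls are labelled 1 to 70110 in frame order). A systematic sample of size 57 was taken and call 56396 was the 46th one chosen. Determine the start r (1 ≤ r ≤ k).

1046

k = 70110/57 = 1230
r = 56396 − (46−1)×1230 = 56396 − 55350 = 1046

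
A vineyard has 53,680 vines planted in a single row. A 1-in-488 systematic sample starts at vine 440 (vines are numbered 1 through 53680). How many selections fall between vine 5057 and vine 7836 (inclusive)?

k = 488
First selection ≥ 5057: 440 + ⌈(5057−440)/488⌉·488 = 440 + 10×488 = 5320
Last selection ≤ 7836: 440 + ⌊(7836−440)/488⌋·488 = 440 + 15×488 = 7760
Count = 15 − 10 + 1 = 6

6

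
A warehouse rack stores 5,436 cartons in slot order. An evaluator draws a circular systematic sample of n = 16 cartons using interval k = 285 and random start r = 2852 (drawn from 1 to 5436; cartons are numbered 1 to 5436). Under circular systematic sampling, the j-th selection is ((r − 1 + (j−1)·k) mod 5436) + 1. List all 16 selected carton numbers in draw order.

Selection 1: 2852
Selection 2: 2852 + 285 = 3137
Selection 3: 3137 + 285 = 3422
Selection 4: 3422 + 285 = 3707
Selection 5: 3707 + 285 = 3992
Selection 6: 3992 + 285 = 4277
Selection 7: 4277 + 285 = 4562
Selection 8: 4562 + 285 = 4847
Selection 9: 4847 + 285 = 5132
Selection 10: 5132 + 285 = 5417
Selection 11: 5417 + 285 = 5702 → 5702 − 5436 = 266
Selection 12: 266 + 285 = 551
Selection 13: 551 + 285 = 836
Selection 14: 836 + 285 = 1121
Selection 15: 1121 + 285 = 1406
Selection 16: 1406 + 285 = 1691

2852, 3137, 3422, 3707, 3992, 4277, 4562, 4847, 5132, 5417, 266, 551, 836, 1121, 1406, 1691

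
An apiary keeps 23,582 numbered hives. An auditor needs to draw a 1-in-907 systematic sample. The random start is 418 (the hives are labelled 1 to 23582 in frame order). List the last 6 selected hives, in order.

21st selection = 418 + 20×907 = 18558
22nd: 18558 + 907 = 19465
23rd: 19465 + 907 = 20372
24th: 20372 + 907 = 21279
25th: 21279 + 907 = 22186
26th: 22186 + 907 = 23093

18558, 19465, 20372, 21279, 22186, 23093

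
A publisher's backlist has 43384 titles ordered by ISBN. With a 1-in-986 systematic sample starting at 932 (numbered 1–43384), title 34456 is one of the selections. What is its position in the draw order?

k = 986
position = (34456 − 932)/986 + 1 = 33524/986 + 1 = 34 + 1 = 35

35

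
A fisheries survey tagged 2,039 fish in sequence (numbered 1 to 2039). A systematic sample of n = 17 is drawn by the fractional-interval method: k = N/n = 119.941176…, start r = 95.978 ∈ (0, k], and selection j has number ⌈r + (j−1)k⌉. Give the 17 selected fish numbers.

96, 216, 336, 456, 576, 696, 816, 936, 1056, 1176, 1296, 1416, 1536, 1656, 1776, 1896, 2016

j=1: r + 0k = 95.978 → ⌈·⌉ = 96
j=2: r + 1k = 215.919176… → ⌈·⌉ = 216
j=3: r + 2k = 335.860352… → ⌈·⌉ = 336
j=4: r + 3k = 455.801529… → ⌈·⌉ = 456
j=5: r + 4k = 575.742705… → ⌈·⌉ = 576
j=6: r + 5k = 695.683882… → ⌈·⌉ = 696
j=7: r + 6k = 815.625058… → ⌈·⌉ = 816
j=8: r + 7k = 935.566235… → ⌈·⌉ = 936
j=9: r + 8k = 1055.507411… → ⌈·⌉ = 1056
j=10: r + 9k = 1175.448588… → ⌈·⌉ = 1176
j=11: r + 10k = 1295.389764… → ⌈·⌉ = 1296
j=12: r + 11k = 1415.330941… → ⌈·⌉ = 1416
j=13: r + 12k = 1535.272117… → ⌈·⌉ = 1536
j=14: r + 13k = 1655.213294… → ⌈·⌉ = 1656
j=15: r + 14k = 1775.154470… → ⌈·⌉ = 1776
j=16: r + 15k = 1895.095647… → ⌈·⌉ = 1896
j=17: r + 16k = 2015.036823… → ⌈·⌉ = 2016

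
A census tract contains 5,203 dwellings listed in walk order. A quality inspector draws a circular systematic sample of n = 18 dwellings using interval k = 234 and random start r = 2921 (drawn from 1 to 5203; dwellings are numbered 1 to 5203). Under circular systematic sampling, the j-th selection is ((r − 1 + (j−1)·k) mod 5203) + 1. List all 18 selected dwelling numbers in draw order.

2921, 3155, 3389, 3623, 3857, 4091, 4325, 4559, 4793, 5027, 58, 292, 526, 760, 994, 1228, 1462, 1696

Selection 1: 2921
Selection 2: 2921 + 234 = 3155
Selection 3: 3155 + 234 = 3389
Selection 4: 3389 + 234 = 3623
Selection 5: 3623 + 234 = 3857
Selection 6: 3857 + 234 = 4091
Selection 7: 4091 + 234 = 4325
Selection 8: 4325 + 234 = 4559
Selection 9: 4559 + 234 = 4793
Selection 10: 4793 + 234 = 5027
Selection 11: 5027 + 234 = 5261 → 5261 − 5203 = 58
Selection 12: 58 + 234 = 292
Selection 13: 292 + 234 = 526
Selection 14: 526 + 234 = 760
Selection 15: 760 + 234 = 994
Selection 16: 994 + 234 = 1228
Selection 17: 1228 + 234 = 1462
Selection 18: 1462 + 234 = 1696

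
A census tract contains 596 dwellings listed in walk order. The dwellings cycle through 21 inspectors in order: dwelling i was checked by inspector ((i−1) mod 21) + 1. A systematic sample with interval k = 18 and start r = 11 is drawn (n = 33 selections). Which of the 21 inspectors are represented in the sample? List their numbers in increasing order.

2, 5, 8, 11, 14, 17, 20

Consecutive selections differ by k = 18, so their inspector numbers differ by 18 mod 21 = 18.
gcd(18, 21) = 3, so the sample visits 21/3 = 7 distinct residues mod 21.
Start 11 is inspector 11; the inspectors hit are 2, 5, 8, 11, 14, 17, 20.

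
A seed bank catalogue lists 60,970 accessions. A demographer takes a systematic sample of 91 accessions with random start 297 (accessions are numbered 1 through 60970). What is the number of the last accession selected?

k = 60970/91 = 670
91st selection = r + (91−1)·k = 297 + 90×670 = 297 + 60300 = 60597

60597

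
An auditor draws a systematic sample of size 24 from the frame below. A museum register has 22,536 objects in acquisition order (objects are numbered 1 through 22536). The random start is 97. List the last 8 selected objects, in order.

15121, 16060, 16999, 17938, 18877, 19816, 20755, 21694

k = N/n = 22536/24 = 939
17th selection = 97 + 16×939 = 15121
18th: 15121 + 939 = 16060
19th: 16060 + 939 = 16999
20th: 16999 + 939 = 17938
21st: 17938 + 939 = 18877
22nd: 18877 + 939 = 19816
23rd: 19816 + 939 = 20755
24th: 20755 + 939 = 21694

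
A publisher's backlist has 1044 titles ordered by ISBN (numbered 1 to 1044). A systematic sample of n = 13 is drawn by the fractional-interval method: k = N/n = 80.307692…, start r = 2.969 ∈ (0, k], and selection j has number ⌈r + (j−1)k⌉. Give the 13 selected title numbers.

3, 84, 164, 244, 325, 405, 485, 566, 646, 726, 807, 887, 967

j=1: r + 0k = 2.969 → ⌈·⌉ = 3
j=2: r + 1k = 83.276692… → ⌈·⌉ = 84
j=3: r + 2k = 163.584384… → ⌈·⌉ = 164
j=4: r + 3k = 243.892076… → ⌈·⌉ = 244
j=5: r + 4k = 324.199769… → ⌈·⌉ = 325
j=6: r + 5k = 404.507461… → ⌈·⌉ = 405
j=7: r + 6k = 484.815153… → ⌈·⌉ = 485
j=8: r + 7k = 565.122846… → ⌈·⌉ = 566
j=9: r + 8k = 645.430538… → ⌈·⌉ = 646
j=10: r + 9k = 725.738230… → ⌈·⌉ = 726
j=11: r + 10k = 806.045923… → ⌈·⌉ = 807
j=12: r + 11k = 886.353615… → ⌈·⌉ = 887
j=13: r + 12k = 966.661307… → ⌈·⌉ = 967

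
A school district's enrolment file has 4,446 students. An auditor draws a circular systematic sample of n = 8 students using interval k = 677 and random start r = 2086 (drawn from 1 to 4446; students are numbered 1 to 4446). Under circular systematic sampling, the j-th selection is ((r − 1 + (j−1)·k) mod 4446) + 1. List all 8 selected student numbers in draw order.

2086, 2763, 3440, 4117, 348, 1025, 1702, 2379

Selection 1: 2086
Selection 2: 2086 + 677 = 2763
Selection 3: 2763 + 677 = 3440
Selection 4: 3440 + 677 = 4117
Selection 5: 4117 + 677 = 4794 → 4794 − 4446 = 348
Selection 6: 348 + 677 = 1025
Selection 7: 1025 + 677 = 1702
Selection 8: 1702 + 677 = 2379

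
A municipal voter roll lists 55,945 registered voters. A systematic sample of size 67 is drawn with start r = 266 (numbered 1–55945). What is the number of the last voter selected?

55376

k = 55945/67 = 835
67th selection = r + (67−1)·k = 266 + 66×835 = 266 + 55110 = 55376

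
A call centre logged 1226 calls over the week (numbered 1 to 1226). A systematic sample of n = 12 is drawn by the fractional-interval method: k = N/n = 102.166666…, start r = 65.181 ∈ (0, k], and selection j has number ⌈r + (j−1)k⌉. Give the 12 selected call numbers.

66, 168, 270, 372, 474, 577, 679, 781, 883, 985, 1087, 1190

j=1: r + 0k = 65.181 → ⌈·⌉ = 66
j=2: r + 1k = 167.347666… → ⌈·⌉ = 168
j=3: r + 2k = 269.514333… → ⌈·⌉ = 270
j=4: r + 3k = 371.681 → ⌈·⌉ = 372
j=5: r + 4k = 473.847666… → ⌈·⌉ = 474
j=6: r + 5k = 576.014333… → ⌈·⌉ = 577
j=7: r + 6k = 678.181 → ⌈·⌉ = 679
j=8: r + 7k = 780.347666… → ⌈·⌉ = 781
j=9: r + 8k = 882.514333… → ⌈·⌉ = 883
j=10: r + 9k = 984.681 → ⌈·⌉ = 985
j=11: r + 10k = 1086.847666… → ⌈·⌉ = 1087
j=12: r + 11k = 1189.014333… → ⌈·⌉ = 1190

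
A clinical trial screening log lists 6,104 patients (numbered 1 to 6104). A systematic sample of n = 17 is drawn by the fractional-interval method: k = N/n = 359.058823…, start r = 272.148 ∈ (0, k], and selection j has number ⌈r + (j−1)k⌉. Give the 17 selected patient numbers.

j=1: r + 0k = 272.148 → ⌈·⌉ = 273
j=2: r + 1k = 631.206823… → ⌈·⌉ = 632
j=3: r + 2k = 990.265647… → ⌈·⌉ = 991
j=4: r + 3k = 1349.324470… → ⌈·⌉ = 1350
j=5: r + 4k = 1708.383294… → ⌈·⌉ = 1709
j=6: r + 5k = 2067.442117… → ⌈·⌉ = 2068
j=7: r + 6k = 2426.500941… → ⌈·⌉ = 2427
j=8: r + 7k = 2785.559764… → ⌈·⌉ = 2786
j=9: r + 8k = 3144.618588… → ⌈·⌉ = 3145
j=10: r + 9k = 3503.677411… → ⌈·⌉ = 3504
j=11: r + 10k = 3862.736235… → ⌈·⌉ = 3863
j=12: r + 11k = 4221.795058… → ⌈·⌉ = 4222
j=13: r + 12k = 4580.853882… → ⌈·⌉ = 4581
j=14: r + 13k = 4939.912705… → ⌈·⌉ = 4940
j=15: r + 14k = 5298.971529… → ⌈·⌉ = 5299
j=16: r + 15k = 5658.030352… → ⌈·⌉ = 5659
j=17: r + 16k = 6017.089176… → ⌈·⌉ = 6018

273, 632, 991, 1350, 1709, 2068, 2427, 2786, 3145, 3504, 3863, 4222, 4581, 4940, 5299, 5659, 6018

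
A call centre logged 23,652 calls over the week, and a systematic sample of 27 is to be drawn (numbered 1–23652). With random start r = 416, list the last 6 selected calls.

18812, 19688, 20564, 21440, 22316, 23192

k = N/n = 23652/27 = 876
22nd selection = 416 + 21×876 = 18812
23rd: 18812 + 876 = 19688
24th: 19688 + 876 = 20564
25th: 20564 + 876 = 21440
26th: 21440 + 876 = 22316
27th: 22316 + 876 = 23192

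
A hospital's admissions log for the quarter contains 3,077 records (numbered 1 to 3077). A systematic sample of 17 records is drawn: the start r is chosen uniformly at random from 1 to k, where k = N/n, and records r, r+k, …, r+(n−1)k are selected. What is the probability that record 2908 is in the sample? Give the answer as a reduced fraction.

k = 3077/17 = 181.
Record 2908 is selected iff r ≡ 2908 (mod 181); exactly one such r in {1,…,181}.
Inclusion probability = 1/181.

1/181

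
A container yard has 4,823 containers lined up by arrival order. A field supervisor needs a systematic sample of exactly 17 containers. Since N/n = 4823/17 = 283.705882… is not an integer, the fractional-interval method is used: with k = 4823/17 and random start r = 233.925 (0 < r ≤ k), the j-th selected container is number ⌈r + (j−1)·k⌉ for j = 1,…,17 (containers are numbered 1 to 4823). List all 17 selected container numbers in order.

j=1: r + 0k = 233.925 → ⌈·⌉ = 234
j=2: r + 1k = 517.630882… → ⌈·⌉ = 518
j=3: r + 2k = 801.336764… → ⌈·⌉ = 802
j=4: r + 3k = 1085.042647… → ⌈·⌉ = 1086
j=5: r + 4k = 1368.748529… → ⌈·⌉ = 1369
j=6: r + 5k = 1652.454411… → ⌈·⌉ = 1653
j=7: r + 6k = 1936.160294… → ⌈·⌉ = 1937
j=8: r + 7k = 2219.866176… → ⌈·⌉ = 2220
j=9: r + 8k = 2503.572058… → ⌈·⌉ = 2504
j=10: r + 9k = 2787.277941… → ⌈·⌉ = 2788
j=11: r + 10k = 3070.983823… → ⌈·⌉ = 3071
j=12: r + 11k = 3354.689705… → ⌈·⌉ = 3355
j=13: r + 12k = 3638.395588… → ⌈·⌉ = 3639
j=14: r + 13k = 3922.101470… → ⌈·⌉ = 3923
j=15: r + 14k = 4205.807352… → ⌈·⌉ = 4206
j=16: r + 15k = 4489.513235… → ⌈·⌉ = 4490
j=17: r + 16k = 4773.219117… → ⌈·⌉ = 4774

234, 518, 802, 1086, 1369, 1653, 1937, 2220, 2504, 2788, 3071, 3355, 3639, 3923, 4206, 4490, 4774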